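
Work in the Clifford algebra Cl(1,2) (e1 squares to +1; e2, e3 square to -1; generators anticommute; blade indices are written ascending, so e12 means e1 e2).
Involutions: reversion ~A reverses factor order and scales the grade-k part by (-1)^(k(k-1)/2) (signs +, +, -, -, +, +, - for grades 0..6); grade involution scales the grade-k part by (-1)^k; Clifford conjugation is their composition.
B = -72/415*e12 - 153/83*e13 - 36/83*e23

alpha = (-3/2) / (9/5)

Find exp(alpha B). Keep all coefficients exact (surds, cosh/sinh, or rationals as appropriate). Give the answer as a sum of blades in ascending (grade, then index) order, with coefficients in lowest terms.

B^2 term by term: the squares give (-72/415)^2*(e12)^2 + (-153/83)^2*(e13)^2 + (-36/83)^2*(e23)^2 = 5184/172225*(+1) + 23409/6889*(+1) + 1296/6889*(-1) = 81/25 (each basis 2-blade squares to minus the product of its generators' squares); cross terms between blades sharing an index anticommute and cancel. So B^2 = 81/25.
B^2 = 81/25 — B^2 > 0, so the exponential closes hyperbolically: l = 9/5, alpha*l = -3/2, so exp(alpha B) = cosh(-3/2) + (sinh(-3/2)/(9/5))*B = cosh(3/2) + (-5*sinh(3/2)/9)*B.
Answer: cosh(3/2) + 8*sinh(3/2)/83*e12 + 85*sinh(3/2)/83*e13 + 20*sinh(3/2)/83*e23


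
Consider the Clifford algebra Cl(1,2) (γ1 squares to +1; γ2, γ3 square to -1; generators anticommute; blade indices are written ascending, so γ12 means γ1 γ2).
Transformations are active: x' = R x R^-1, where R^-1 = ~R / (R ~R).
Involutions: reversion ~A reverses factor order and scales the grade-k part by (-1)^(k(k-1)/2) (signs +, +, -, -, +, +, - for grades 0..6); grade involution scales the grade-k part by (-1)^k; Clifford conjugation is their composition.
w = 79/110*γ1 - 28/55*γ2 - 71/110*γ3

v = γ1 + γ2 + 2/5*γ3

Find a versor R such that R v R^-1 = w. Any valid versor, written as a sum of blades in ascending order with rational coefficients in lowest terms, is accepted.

Sketch: the shared square -4/25 makes R = v + w = 189/110*γ1 + 27/55*γ2 - 27/110*γ3 the natural versor; its sandwich fixes that direction, negates (v - w)/2, and sends v to w.
Answer: 189/110*γ1 + 27/55*γ2 - 27/110*γ3


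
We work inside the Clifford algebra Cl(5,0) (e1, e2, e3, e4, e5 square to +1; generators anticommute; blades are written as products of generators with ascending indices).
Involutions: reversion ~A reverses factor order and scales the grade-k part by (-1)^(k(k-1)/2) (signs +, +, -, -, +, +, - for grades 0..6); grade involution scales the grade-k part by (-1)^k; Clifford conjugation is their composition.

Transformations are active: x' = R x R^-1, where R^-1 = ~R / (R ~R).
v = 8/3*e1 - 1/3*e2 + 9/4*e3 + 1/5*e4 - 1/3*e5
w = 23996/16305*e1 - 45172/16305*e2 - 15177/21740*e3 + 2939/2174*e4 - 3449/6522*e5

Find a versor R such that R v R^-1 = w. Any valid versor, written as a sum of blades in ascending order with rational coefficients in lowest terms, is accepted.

Since q(v) = q(w) = 14923/1200, the sum R = v + w = 22492/5435*e1 - 16869/5435*e2 + 16869/10870*e3 + 16869/10870*e4 - 5623/6522*e5 does the job whenever invertible.
Answer: 22492/5435*e1 - 16869/5435*e2 + 16869/10870*e3 + 16869/10870*e4 - 5623/6522*e5


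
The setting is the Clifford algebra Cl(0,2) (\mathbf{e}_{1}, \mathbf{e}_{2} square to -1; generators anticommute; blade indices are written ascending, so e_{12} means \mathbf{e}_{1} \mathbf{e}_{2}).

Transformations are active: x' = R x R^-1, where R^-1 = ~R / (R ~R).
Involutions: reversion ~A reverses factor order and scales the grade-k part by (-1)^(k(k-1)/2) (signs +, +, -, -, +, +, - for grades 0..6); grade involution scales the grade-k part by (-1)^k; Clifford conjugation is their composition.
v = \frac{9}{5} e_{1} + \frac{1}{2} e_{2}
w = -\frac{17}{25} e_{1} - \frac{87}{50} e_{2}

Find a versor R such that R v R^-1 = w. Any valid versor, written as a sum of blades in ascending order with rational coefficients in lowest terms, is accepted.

Sketch: the shared square -\frac{349}{100} makes R = v + w = \frac{28}{25} e_{1} - \frac{31}{25} e_{2} the natural versor; its sandwich fixes that direction, negates (v - w)/2, and sends v to w.
Answer: \frac{28}{25} e_{1} - \frac{31}{25} e_{2}


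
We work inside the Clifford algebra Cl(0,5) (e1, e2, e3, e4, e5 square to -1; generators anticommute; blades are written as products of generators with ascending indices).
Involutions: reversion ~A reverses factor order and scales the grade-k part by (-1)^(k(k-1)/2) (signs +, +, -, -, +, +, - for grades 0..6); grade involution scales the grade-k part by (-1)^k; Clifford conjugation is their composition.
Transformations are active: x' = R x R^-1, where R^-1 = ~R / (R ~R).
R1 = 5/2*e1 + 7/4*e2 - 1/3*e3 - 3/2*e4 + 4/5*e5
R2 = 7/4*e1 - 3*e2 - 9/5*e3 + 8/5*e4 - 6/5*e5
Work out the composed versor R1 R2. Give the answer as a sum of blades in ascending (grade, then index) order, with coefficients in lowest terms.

Distribute over the terms of R1 (each basis-blade product reordered to ascending indices, repeated generators contracted through their squares):
(5/2*e1) R2 = -35/8 - 15/2*e1 e2 - 9/2*e1 e3 + 4*e1 e4 - 3*e1 e5
(7/4*e2) R2 = 21/4 - 49/16*e1 e2 - 63/20*e2 e3 + 14/5*e2 e4 - 21/10*e2 e5
(-1/3*e3) R2 = -3/5 + 7/12*e1 e3 - e2 e3 - 8/15*e3 e4 + 2/5*e3 e5
(-3/2*e4) R2 = 12/5 + 21/8*e1 e4 - 9/2*e2 e4 - 27/10*e3 e4 + 9/5*e4 e5
(4/5*e5) R2 = 24/25 - 7/5*e1 e5 + 12/5*e2 e5 + 36/25*e3 e5 - 32/25*e4 e5
Summing the partial products and collecting blades:
Answer: 727/200 - 169/16*e1 e2 - 47/12*e1 e3 + 53/8*e1 e4 - 22/5*e1 e5 - 83/20*e2 e3 - 17/10*e2 e4 + 3/10*e2 e5 - 97/30*e3 e4 + 46/25*e3 e5 + 13/25*e4 e5


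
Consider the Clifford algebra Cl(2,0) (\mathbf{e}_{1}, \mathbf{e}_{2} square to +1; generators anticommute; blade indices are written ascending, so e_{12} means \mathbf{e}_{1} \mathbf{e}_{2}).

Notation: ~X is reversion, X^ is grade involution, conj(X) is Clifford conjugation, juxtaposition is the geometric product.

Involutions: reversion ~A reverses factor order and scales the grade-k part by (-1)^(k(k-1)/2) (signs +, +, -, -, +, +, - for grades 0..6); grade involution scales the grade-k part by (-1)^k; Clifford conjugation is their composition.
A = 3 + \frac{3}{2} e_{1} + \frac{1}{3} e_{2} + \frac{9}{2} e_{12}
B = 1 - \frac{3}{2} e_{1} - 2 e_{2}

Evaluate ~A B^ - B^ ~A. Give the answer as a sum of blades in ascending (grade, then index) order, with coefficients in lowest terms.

first term: \frac{71}{12} - 3 e_{1} + \frac{157}{12} e_{2} - 2 e_{12}
second term: \frac{71}{12} + 15 e_{1} - \frac{5}{12} e_{2} - 7 e_{12}
Answer: -18 e_{1} + \frac{27}{2} e_{2} + 5 e_{12}


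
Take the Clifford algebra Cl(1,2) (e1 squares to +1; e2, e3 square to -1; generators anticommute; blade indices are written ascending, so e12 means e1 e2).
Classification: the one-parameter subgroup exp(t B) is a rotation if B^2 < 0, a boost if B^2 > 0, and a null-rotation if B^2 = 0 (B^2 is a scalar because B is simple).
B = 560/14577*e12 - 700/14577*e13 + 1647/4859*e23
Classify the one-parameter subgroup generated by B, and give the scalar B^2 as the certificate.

B^2 term by term: the squares give (560/14577)^2*(e12)^2 + (-700/14577)^2*(e13)^2 + (1647/4859)^2*(e23)^2 = 313600/212488929*(+1) + 490000/212488929*(+1) + 2712609/23609881*(-1) = -1/9 (each basis 2-blade squares to minus the product of its generators' squares); cross terms between blades sharing an index anticommute and cancel. So B^2 = -1/9.
Answer: rotation, certificate B^2 = -1/9. Key observation: B^2 = -1/9 is a conjugation invariant, so its sign decides the class regardless of the surface form of B.


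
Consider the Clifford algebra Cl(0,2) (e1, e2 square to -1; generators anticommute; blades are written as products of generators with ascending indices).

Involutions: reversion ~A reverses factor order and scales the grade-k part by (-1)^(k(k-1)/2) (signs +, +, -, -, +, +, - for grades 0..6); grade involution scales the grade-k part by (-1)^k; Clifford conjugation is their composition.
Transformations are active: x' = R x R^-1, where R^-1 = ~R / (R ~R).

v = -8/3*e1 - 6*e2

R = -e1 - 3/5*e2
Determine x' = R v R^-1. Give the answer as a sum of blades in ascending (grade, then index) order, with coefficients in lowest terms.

~R = -e1 - 3/5*e2, and R ~R = -34/25, so R^-1 = ~R / (-34/25).
R v = -94/15 + 22/5*e1 e2
Answer: -334/51*e1 + 8/17*e2


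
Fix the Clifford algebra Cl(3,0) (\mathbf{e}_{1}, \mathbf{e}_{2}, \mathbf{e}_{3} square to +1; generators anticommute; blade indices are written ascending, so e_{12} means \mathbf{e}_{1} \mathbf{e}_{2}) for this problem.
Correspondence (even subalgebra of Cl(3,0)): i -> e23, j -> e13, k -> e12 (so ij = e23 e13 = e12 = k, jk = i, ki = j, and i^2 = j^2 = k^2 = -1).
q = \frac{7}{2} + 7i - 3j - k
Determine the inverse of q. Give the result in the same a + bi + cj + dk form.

In blades: q = \frac{7}{2} - e_{12} - 3 e_{13} + 7 e_{23}.
With qbar = \frac{7}{2} + e_{12} + 3 e_{13} - 7 e_{23} (scalar fixed, mapped units negated), q qbar = \frac{285}{4} (the sum of squared coefficients), so q^-1 = qbar / (\frac{285}{4}) = \frac{14}{285} + \frac{4}{285} e_{12} + \frac{4}{95} e_{13} - \frac{28}{285} e_{23}; translating back:
Answer: \frac{14}{285} - \frac{28}{285}i + \frac{4}{95}j + \frac{4}{285}k


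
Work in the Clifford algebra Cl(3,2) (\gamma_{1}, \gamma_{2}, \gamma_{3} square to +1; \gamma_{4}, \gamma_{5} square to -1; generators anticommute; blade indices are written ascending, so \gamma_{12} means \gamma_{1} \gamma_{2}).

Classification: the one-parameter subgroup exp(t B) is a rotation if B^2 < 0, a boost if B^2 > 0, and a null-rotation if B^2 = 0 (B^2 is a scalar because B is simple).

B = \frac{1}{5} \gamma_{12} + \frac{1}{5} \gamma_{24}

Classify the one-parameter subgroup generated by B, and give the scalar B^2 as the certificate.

B^2 term by term: the squares give (\frac{1}{5})^2*(\gamma_{12})^2 + (\frac{1}{5})^2*(\gamma_{24})^2 = \frac{1}{25}*(-1) + \frac{1}{25}*(+1) = 0 (each basis 2-blade squares to minus the product of its generators' squares); cross terms between blades sharing an index anticommute and cancel. So B^2 = 0.
Answer: null-rotation, certificate B^2 = 0. No conjugation can change B^2 = 0; the sign gives the class.


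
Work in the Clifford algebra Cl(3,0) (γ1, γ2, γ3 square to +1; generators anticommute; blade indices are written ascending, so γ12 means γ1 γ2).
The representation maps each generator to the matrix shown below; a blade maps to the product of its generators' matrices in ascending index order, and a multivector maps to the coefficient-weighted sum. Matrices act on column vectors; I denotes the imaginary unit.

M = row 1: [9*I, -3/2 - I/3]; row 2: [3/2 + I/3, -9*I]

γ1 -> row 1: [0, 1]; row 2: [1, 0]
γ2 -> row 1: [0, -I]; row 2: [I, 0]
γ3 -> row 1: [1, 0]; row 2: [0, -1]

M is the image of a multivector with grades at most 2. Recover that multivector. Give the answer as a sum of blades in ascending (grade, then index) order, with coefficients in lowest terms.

Method: 1, rho(γ1), rho(γ2), rho(γ3) form a trace-orthogonal basis of the 2x2 complex matrices (tr(X Y) = 2 if X = Y, else 0), so M = m0*1 + m1*rho(γ1) + m2*rho(γ2) + m3*rho(γ3) with m0 = tr(M)/2 = 0, m1 = tr(M rho(γ1))/2 = 0, m2 = tr(M rho(γ2))/2 = 1/3 - 3*I/2, m3 = tr(M rho(γ3))/2 = 9*I.
Multiplying table entries, the bivector images are rho(γ12) = I*rho(γ3), rho(γ13) = -I*rho(γ2), rho(γ23) = I*rho(γ1); with real blade coefficients the real parts of m0..m3 are the coefficients of 1, γ1, γ2, γ3 and the imaginary parts give the bivectors (γ23: Im m1, γ13: -Im m2, γ12: Im m3).
Answer: 1/3*γ2 + 9*γ12 + 3/2*γ13


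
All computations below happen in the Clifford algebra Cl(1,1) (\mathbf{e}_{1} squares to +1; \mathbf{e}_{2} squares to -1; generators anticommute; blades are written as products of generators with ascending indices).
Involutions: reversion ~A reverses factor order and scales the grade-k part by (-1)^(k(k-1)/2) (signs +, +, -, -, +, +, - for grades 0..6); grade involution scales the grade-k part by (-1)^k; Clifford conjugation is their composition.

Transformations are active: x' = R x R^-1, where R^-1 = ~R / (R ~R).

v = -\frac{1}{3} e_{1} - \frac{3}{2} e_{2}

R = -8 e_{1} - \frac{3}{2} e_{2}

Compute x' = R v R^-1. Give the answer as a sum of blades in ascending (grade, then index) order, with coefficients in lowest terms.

~R = -8 e_{1} - \frac{3}{2} e_{2}, and R ~R = \frac{247}{4}, so R^-1 = ~R / (\frac{247}{4}).
R v = \frac{5}{12} + \frac{23}{2} e_{1} e_{2}
Answer: \frac{167}{741} e_{1} + \frac{731}{494} e_{2}


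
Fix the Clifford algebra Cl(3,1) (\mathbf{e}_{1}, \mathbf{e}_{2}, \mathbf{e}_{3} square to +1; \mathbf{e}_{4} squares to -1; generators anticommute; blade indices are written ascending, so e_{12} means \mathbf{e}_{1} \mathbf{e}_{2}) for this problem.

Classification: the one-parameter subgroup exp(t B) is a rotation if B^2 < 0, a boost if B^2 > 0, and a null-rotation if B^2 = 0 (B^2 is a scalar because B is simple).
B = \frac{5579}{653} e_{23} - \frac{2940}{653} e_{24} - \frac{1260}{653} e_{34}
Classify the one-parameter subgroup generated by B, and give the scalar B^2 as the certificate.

B^2 term by term: the squares give (\frac{5579}{653})^2*(e_{23})^2 + (-\frac{2940}{653})^2*(e_{24})^2 + (-\frac{1260}{653})^2*(e_{34})^2 = \frac{31125241}{426409}*(-1) + \frac{8643600}{426409}*(+1) + \frac{1587600}{426409}*(+1) = -49 (each basis 2-blade squares to minus the product of its generators' squares); cross terms between blades sharing an index anticommute and cancel. So B^2 = -49.
Answer: rotation, certificate B^2 = -49. Note: conjugating B changes its blade decomposition but never the scalar B^2 = -49, whose sign settles the classification.


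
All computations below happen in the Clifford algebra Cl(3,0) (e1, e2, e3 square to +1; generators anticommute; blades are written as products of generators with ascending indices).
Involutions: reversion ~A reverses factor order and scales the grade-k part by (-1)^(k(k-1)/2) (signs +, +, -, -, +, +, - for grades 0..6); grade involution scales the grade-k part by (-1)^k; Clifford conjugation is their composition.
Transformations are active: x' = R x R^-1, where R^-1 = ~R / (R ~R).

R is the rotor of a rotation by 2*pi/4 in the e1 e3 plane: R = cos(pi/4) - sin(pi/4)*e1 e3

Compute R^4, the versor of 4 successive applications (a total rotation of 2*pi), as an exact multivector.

The rotor phase is half the rotation angle and phases add under composition, so 4 steps in the e1 e3 plane accumulate phase 4*(pi/4) = pi: R^4 = cos(pi) - sin(pi)*e1 e3.
cos(pi) = -1 and sin(pi) = 0, so R^4 = -1. The total rotation 2*pi is 1 full turn, so every vector returns to itself, yet the rotor is -1, on the OTHER sheet of the double cover (an odd number of 2*pi turns).
Answer: -1


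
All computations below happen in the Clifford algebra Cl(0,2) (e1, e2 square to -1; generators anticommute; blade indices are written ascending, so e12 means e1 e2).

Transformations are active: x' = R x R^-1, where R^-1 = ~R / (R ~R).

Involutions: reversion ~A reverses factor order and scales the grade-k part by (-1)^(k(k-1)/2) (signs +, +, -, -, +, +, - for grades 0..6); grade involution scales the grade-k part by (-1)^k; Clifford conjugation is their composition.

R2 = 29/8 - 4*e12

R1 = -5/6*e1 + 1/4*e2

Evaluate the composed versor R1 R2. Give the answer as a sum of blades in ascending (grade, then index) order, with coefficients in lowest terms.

Distribute over the terms of R1 (each basis-blade product reordered to ascending indices, repeated generators contracted through their squares):
(-5/6*e1) R2 = -145/48*e1 - 10/3*e2
(1/4*e2) R2 = -e1 + 29/32*e2
Summing the partial products and collecting blades:
Answer: -193/48*e1 - 233/96*e2


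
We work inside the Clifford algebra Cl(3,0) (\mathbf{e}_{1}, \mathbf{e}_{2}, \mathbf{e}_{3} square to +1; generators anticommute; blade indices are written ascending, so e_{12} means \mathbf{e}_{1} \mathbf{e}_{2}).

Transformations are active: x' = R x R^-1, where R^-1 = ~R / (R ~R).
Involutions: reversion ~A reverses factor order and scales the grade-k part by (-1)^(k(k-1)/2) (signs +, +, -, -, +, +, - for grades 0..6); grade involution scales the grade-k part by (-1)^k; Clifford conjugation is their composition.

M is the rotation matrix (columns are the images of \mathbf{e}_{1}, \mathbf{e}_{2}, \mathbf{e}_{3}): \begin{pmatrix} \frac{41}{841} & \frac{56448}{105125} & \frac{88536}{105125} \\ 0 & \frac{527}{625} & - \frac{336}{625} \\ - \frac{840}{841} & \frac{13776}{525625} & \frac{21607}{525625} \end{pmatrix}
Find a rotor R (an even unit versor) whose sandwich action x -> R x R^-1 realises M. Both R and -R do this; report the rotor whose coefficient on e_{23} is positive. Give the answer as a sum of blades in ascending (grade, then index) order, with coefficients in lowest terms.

Method: write R = a + b12*e_{12} + b13*e_{13} + b23*e_{23} with a^2 + b12^2 + b13^2 + b23^2 = 1 (so R^-1 = ~R). Expanding the columns R e_j ~R gives tr M = 4a^2 - 1 and, from the antisymmetric part, M21 - M12 = -4a*b12, M13 - M31 = 4a*b13, M32 - M23 = -4a*b23.
Here tr M = \frac{490439}{525625}, so a^2 = (1 + tr M)/4 = \frac{254016}{525625} and a = ±\frac{504}{725}. Taking a = \frac{504}{725}: M21 - M12 = -\frac{56448}{105125}, M13 - M31 = \frac{193536}{105125}, M32 - M23 = \frac{296352}{525625}, giving b12 = \frac{28}{145}, b13 = \frac{96}{145}, b23 = -\frac{147}{725}, i.e. R = \frac{504}{725} + \frac{28}{145} e_{12} + \frac{96}{145} e_{13} - \frac{147}{725} e_{23}.
Its e_{23} coefficient is negative, so report the other preimage -R.
Answer: -\frac{504}{725} - \frac{28}{145} e_{12} - \frac{96}{145} e_{13} + \frac{147}{725} e_{23}. Recall the cover is two-to-one: with M of trace \frac{490439}{525625}, both preimages act alike, and the stated e_{23} sign chooses the sheet.


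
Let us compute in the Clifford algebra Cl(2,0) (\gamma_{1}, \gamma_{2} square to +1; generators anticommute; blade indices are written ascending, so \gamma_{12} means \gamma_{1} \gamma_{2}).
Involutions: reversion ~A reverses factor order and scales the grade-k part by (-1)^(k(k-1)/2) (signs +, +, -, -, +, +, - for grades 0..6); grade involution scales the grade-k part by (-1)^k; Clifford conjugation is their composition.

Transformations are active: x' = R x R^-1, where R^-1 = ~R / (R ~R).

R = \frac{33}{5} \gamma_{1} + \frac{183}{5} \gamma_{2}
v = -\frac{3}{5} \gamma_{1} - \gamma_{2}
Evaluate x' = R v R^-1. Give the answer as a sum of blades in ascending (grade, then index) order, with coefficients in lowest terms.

~R = \frac{33}{5} \gamma_{1} + \frac{183}{5} \gamma_{2}, and R ~R = \frac{34578}{25}, so R^-1 = ~R / (\frac{34578}{25}).
R v = -\frac{1014}{25} + \frac{384}{25} \gamma_{12}
Answer: \frac{409}{1921} \gamma_{1} - \frac{11013}{9605} \gamma_{2}


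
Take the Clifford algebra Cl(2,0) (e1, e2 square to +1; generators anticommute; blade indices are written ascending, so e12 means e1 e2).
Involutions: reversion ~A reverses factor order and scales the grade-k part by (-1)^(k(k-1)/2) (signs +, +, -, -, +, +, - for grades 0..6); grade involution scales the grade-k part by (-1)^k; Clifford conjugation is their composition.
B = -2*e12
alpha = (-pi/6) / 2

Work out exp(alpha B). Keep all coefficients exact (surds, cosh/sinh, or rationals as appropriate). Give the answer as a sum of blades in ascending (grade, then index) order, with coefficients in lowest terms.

B^2 = (-2)^2*(e12)^2 = 4*(-1) = -4 (a basis 2-blade squares to minus the product of its generators' squares).
B^2 = -4 — B^2 < 0, so the exponential closes trigonometrically: l = 2, alpha*l = -pi/6, so exp(alpha B) = cos(-pi/6) + (sin(-pi/6)/2)*B = sqrt(3)/2 + (-1/4)*B.
Answer: sqrt(3)/2 + 1/2*e12


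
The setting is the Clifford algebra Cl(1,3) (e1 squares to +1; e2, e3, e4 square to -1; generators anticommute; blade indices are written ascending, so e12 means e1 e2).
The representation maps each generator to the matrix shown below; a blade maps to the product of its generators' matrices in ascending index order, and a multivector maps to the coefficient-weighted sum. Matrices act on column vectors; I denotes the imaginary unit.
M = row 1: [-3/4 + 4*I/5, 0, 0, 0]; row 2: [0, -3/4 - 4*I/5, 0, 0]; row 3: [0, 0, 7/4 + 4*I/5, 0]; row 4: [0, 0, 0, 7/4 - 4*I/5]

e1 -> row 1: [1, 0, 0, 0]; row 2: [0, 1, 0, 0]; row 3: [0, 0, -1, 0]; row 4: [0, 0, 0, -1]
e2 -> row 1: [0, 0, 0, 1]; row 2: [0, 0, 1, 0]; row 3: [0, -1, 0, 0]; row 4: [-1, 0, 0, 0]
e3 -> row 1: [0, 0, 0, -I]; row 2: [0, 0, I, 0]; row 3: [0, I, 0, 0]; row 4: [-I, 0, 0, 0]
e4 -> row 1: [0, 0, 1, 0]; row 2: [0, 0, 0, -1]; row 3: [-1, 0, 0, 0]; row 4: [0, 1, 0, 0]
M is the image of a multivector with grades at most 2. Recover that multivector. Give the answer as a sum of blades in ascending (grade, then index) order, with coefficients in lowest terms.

Method: the blade images are trace-orthogonal — tr(rho(e_A) rho(e_B)^-1) = 4 if A = B and 0 otherwise — and rho(e_A)^-1 = (e_A)^2 * rho(e_A) with (e_A)^2 = +1 or -1, so the coefficient of e_A in the preimage is (e_A)^2 * tr(M rho(e_A))/4.
Nonzero projections over blades of grade <= 2: 1: (1)^2 = +1, tr(M 1) = 2, coefficient 1/2; e1: (e1)^2 = +1, tr(M rho(e1)) = -5, coefficient -5/4; e23: (e23)^2 = -1, tr(M rho(e23)) = 16/5, coefficient -4/5. Every other blade of grade <= 2 projects to 0.
Answer: 1/2 - 5/4*e1 - 4/5*e23


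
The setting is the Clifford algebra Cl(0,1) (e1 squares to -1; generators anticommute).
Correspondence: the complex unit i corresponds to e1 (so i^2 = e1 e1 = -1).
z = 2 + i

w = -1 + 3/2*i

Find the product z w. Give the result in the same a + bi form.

In blades: z = 2 + e1, w = -1 + 3/2*e1.
Distribute z over w term by term (generator squares from the signature, products reordered to ascending indices): (2)*w = -2 + 3*e1; (e1)*w = -3/2 - e1.
Sum: -7/2 + 2*e1; translating back through the correspondence:
Answer: -7/2 + 2i


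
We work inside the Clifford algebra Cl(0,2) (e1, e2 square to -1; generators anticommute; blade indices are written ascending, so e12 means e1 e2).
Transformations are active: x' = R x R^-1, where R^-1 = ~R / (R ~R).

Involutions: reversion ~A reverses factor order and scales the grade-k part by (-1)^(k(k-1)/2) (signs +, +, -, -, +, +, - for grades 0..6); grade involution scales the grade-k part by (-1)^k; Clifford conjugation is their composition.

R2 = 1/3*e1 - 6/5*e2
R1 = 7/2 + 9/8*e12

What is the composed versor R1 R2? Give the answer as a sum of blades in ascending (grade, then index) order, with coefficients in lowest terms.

Distribute over the terms of R1 (each basis-blade product reordered to ascending indices, repeated generators contracted through their squares):
(7/2) R2 = 7/6*e1 - 21/5*e2
(9/8*e12) R2 = 27/20*e1 + 3/8*e2
Summing the partial products and collecting blades:
Answer: 151/60*e1 - 153/40*e2


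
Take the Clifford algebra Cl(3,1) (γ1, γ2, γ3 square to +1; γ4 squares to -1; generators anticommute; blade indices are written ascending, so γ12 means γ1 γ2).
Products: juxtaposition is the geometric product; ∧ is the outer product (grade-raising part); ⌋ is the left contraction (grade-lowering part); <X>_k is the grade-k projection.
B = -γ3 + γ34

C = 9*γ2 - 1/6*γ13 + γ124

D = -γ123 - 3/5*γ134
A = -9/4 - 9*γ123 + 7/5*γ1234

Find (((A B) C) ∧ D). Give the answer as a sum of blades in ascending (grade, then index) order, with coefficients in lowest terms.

step 1: 9/4*γ3 + 52/5*γ12 - 9/4*γ34 - 38/5*γ124
step 2: -38/5 + 3759/40*γ1 - 52/5*γ4 + 2721/40*γ14 - 1111/60*γ23 + 9/4*γ123 - 1291/60*γ234 + 9/4*γ1234
step 3: 38/5*γ123 + 114/25*γ134 - 52/5*γ1234
Answer: 38/5*γ123 + 114/25*γ134 - 52/5*γ1234


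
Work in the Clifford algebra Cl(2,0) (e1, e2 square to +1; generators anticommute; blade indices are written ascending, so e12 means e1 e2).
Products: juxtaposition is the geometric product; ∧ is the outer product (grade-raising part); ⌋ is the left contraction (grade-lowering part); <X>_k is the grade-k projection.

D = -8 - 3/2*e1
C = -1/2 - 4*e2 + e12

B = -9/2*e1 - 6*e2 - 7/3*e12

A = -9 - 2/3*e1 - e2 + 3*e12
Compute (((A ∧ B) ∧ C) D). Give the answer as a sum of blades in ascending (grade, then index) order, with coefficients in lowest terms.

step 1: 81/2*e1 + 54*e2 + 41/2*e12
step 2: -81/4*e1 - 27*e2 - 689/4*e12
step 3: 243/8 + 162*e1 - 339/8*e2 + 2675/2*e12
Answer: 243/8 + 162*e1 - 339/8*e2 + 2675/2*e12


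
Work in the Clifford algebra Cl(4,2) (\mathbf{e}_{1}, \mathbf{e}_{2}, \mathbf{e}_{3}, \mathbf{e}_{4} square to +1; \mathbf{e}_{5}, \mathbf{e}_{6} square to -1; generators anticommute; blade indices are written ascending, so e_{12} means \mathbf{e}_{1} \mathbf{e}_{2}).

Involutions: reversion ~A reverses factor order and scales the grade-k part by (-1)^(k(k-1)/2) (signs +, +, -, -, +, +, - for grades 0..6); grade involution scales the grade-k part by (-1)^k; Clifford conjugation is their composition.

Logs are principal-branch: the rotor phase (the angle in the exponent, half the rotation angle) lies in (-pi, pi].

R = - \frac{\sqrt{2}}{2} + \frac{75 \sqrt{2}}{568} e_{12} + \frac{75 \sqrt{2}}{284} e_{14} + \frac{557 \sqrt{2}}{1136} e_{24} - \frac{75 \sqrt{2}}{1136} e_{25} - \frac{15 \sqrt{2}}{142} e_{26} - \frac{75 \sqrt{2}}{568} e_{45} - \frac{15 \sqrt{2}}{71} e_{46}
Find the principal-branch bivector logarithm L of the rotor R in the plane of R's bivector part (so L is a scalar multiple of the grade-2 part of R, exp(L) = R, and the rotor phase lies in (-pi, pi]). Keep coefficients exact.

The scalar part of R is - \frac{\sqrt{2}}{2}, and that scalar determines the rotor phase on the principal branch; recovering the unit plane as bivector-part over sine of the phase gives L = phase * plane.
Concretely: cos(phase) = - \frac{\sqrt{2}}{2} gives phase = ±\frac{3 \pi}{4}, and since phase/sin(phase) is even the sign is immaterial: L = (phase/sin(phase)) * <R>_2 = (\frac{3 \sqrt{2} \pi}{4}) * <R>_2.
Answer: \frac{225 \pi}{1136} e_{12} + \frac{225 \pi}{568} e_{14} + \frac{1671 \pi}{2272} e_{24} - \frac{225 \pi}{2272} e_{25} - \frac{45 \pi}{284} e_{26} - \frac{225 \pi}{1136} e_{45} - \frac{45 \pi}{142} e_{46}


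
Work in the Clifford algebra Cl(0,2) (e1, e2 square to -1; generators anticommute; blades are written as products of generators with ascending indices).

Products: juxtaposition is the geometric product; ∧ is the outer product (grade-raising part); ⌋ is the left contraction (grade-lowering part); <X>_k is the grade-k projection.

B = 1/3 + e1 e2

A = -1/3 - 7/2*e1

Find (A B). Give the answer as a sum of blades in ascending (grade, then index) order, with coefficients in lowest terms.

step 1: -1/9 - 7/6*e1 + 7/2*e2 - 1/3*e1 e2
Answer: -1/9 - 7/6*e1 + 7/2*e2 - 1/3*e1 e2


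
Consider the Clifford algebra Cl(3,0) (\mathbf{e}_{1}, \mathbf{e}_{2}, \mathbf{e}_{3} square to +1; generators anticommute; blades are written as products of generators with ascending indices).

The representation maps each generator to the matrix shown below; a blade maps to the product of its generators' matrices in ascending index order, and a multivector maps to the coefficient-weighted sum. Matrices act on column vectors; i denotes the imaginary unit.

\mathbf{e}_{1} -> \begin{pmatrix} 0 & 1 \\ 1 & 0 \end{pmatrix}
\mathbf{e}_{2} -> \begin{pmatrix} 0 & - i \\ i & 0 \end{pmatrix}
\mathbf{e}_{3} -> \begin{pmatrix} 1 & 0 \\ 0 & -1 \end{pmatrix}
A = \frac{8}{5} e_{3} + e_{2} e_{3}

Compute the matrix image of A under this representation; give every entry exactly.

Bivector images (products of the table entries): rho(e_{2} e_{3}) = rho(\mathbf{e}_{2})rho(\mathbf{e}_{3}) = \begin{pmatrix} 0 & i \\ i & 0 \end{pmatrix}.
M = (\frac{8}{5})*rho(e_{3}) + (1)*rho(e_{2} e_{3}), summed entrywise:
Answer: \begin{pmatrix} \frac{8}{5} & i \\ i & - \frac{8}{5} \end{pmatrix}


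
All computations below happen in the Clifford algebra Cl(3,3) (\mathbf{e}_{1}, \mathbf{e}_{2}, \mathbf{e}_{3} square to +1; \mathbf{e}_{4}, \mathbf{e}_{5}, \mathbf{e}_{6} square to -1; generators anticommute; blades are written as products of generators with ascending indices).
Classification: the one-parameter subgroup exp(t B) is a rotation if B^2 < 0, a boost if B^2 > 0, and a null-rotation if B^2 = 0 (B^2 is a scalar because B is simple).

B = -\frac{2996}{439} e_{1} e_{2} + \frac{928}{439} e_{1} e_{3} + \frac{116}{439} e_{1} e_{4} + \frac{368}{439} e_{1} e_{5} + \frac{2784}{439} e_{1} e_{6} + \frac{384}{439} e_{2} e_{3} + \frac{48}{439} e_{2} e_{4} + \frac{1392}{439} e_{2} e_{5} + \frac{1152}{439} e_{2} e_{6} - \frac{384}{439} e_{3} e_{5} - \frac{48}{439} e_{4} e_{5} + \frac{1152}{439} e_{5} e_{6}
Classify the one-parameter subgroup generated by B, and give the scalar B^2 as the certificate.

B^2 term by term: the squares give (-\frac{2996}{439})^2*(e_{1} e_{2})^2 + (\frac{928}{439})^2*(e_{1} e_{3})^2 + (\frac{116}{439})^2*(e_{1} e_{4})^2 + (\frac{368}{439})^2*(e_{1} e_{5})^2 + (\frac{2784}{439})^2*(e_{1} e_{6})^2 + (\frac{384}{439})^2*(e_{2} e_{3})^2 + (\frac{48}{439})^2*(e_{2} e_{4})^2 + (\frac{1392}{439})^2*(e_{2} e_{5})^2 + (\frac{1152}{439})^2*(e_{2} e_{6})^2 + (-\frac{384}{439})^2*(e_{3} e_{5})^2 + (-\frac{48}{439})^2*(e_{4} e_{5})^2 + (\frac{1152}{439})^2*(e_{5} e_{6})^2 = \frac{8976016}{192721}*(-1) + \frac{861184}{192721}*(-1) + \frac{13456}{192721}*(+1) + \frac{135424}{192721}*(+1) + \frac{7750656}{192721}*(+1) + \frac{147456}{192721}*(-1) + \frac{2304}{192721}*(+1) + \frac{1937664}{192721}*(+1) + \frac{1327104}{192721}*(+1) + \frac{147456}{192721}*(+1) + \frac{2304}{192721}*(-1) + \frac{1327104}{192721}*(-1) = 0 (each basis 2-blade squares to minus the product of its generators' squares); cross terms between blades sharing an index anticommute and cancel; the commuting (index-disjoint) pairs give grade-4 terms 2*c*c'*(blade product), which cancel blade by blade — e_{1} e_{2} e_{3} e_{4}: -\frac{89088}{192721} + \frac{89088}{192721} = 0; e_{1} e_{2} e_{3} e_{5}: \frac{2300928}{192721} - \frac{2583552}{192721} + \frac{282624}{192721} = 0; e_{1} e_{2} e_{3} e_{6}: -\frac{2138112}{192721} + \frac{2138112}{192721} = 0; e_{1} e_{2} e_{4} e_{5}: \frac{287616}{192721} - \frac{322944}{192721} + \frac{35328}{192721} = 0; e_{1} e_{2} e_{4} e_{6}: -\frac{267264}{192721} + \frac{267264}{192721} = 0; e_{1} e_{2} e_{5} e_{6}: -\frac{6902784}{192721} - \frac{847872}{192721} + \frac{7750656}{192721} = 0; e_{1} e_{3} e_{4} e_{5}: -\frac{89088}{192721} + \frac{89088}{192721} = 0; e_{1} e_{3} e_{5} e_{6}: \frac{2138112}{192721} - \frac{2138112}{192721} = 0; e_{1} e_{4} e_{5} e_{6}: \frac{267264}{192721} - \frac{267264}{192721} = 0; e_{2} e_{3} e_{4} e_{5}: -\frac{36864}{192721} + \frac{36864}{192721} = 0; e_{2} e_{3} e_{5} e_{6}: \frac{884736}{192721} - \frac{884736}{192721} = 0; e_{2} e_{4} e_{5} e_{6}: \frac{110592}{192721} - \frac{110592}{192721} = 0 — confirming B is simple. So B^2 = 0.
Answer: null-rotation, certificate B^2 = 0. Because 0 is invariant under every versor sandwich, the classification follows from its sign alone.


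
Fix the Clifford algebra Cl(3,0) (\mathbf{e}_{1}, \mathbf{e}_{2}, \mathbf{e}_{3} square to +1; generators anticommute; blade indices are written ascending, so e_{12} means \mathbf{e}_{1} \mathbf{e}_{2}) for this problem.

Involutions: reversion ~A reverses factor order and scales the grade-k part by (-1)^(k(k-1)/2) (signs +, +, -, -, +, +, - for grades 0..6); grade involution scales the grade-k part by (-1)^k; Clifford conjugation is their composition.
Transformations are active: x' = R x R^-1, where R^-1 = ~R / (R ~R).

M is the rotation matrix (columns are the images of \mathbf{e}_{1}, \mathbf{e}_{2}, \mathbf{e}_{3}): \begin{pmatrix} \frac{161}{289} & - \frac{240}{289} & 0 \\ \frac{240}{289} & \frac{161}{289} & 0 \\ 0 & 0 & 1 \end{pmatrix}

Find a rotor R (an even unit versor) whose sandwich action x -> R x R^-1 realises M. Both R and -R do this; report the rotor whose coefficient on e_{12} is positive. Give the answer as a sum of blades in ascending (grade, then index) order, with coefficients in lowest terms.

Method: write R = a + b12*e_{12} + b13*e_{13} + b23*e_{23} with a^2 + b12^2 + b13^2 + b23^2 = 1 (so R^-1 = ~R). Expanding the columns R e_j ~R gives tr M = 4a^2 - 1 and, from the antisymmetric part, M21 - M12 = -4a*b12, M13 - M31 = 4a*b13, M32 - M23 = -4a*b23.
Here tr M = \frac{611}{289}, so a^2 = (1 + tr M)/4 = \frac{225}{289} and a = ±\frac{15}{17}. Taking a = \frac{15}{17}: M21 - M12 = \frac{480}{289}, M13 - M31 = 0, M32 - M23 = 0, giving b12 = -\frac{8}{17}, b13 = 0, b23 = 0, i.e. R = \frac{15}{17} - \frac{8}{17} e_{12}.
Its e_{12} coefficient is negative, so report the other preimage -R.
Answer: -\frac{15}{17} + \frac{8}{17} e_{12}. Uniqueness: Spin(3) -> SO(3) maps R and -R to the same rotation of trace \frac{611}{289}; fixing the sign of the e_{12} coefficient removes the ambiguity.


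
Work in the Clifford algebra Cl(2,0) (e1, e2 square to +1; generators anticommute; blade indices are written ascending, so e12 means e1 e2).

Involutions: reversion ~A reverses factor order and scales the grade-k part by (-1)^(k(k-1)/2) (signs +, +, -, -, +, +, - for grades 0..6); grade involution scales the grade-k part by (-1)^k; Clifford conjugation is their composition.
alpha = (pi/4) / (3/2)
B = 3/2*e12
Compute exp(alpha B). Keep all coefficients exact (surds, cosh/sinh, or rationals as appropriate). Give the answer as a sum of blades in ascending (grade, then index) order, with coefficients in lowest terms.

B^2 = (3/2)^2*(e12)^2 = 9/4*(-1) = -9/4 (a basis 2-blade squares to minus the product of its generators' squares).
B^2 = -9/4 — the negative square puts this in the circular regime; l = 3/2, alpha*l = pi/4, so exp(alpha B) = cos(pi/4) + (sin(pi/4)/(3/2))*B = sqrt(2)/2 + (sqrt(2)/3)*B.
Answer: sqrt(2)/2 + sqrt(2)/2*e12


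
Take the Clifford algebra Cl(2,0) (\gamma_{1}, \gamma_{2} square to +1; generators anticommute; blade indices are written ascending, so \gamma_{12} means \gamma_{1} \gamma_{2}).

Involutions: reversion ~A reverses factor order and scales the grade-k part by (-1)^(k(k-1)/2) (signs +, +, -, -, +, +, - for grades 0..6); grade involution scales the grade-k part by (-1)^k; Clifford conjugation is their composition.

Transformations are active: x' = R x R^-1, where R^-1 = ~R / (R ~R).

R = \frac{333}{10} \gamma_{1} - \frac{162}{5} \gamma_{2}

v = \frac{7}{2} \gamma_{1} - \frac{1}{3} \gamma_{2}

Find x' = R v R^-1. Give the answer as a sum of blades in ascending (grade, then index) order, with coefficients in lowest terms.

~R = \frac{333}{10} \gamma_{1} - \frac{162}{5} \gamma_{2}, and R ~R = \frac{43173}{20}, so R^-1 = ~R / (\frac{43173}{20}).
R v = \frac{2547}{20} + \frac{1023}{10} \gamma_{12}
Answer: \frac{2287}{5330} \gamma_{1} - \frac{27899}{7995} \gamma_{2}


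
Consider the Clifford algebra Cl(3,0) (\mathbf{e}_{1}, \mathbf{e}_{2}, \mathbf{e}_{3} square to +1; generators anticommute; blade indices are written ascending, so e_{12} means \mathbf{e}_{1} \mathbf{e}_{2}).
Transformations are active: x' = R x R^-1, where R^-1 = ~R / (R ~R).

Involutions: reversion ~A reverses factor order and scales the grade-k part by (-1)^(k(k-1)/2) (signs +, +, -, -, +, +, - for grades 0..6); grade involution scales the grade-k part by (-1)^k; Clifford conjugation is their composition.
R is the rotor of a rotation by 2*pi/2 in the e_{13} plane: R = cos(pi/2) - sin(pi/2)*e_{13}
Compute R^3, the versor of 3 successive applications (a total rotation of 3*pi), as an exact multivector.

The rotor phase is half the rotation angle and phases add under composition, so 3 steps in the e_{13} plane accumulate phase 3*(pi/2) = \frac{3 \pi}{2}: R^3 = cos(\frac{3 \pi}{2}) - sin(\frac{3 \pi}{2})*e_{13}.
cos(\frac{3 \pi}{2}) = 0 and sin(\frac{3 \pi}{2}) = -1, so R^3 = e_{13}. The net rotation is 1*pi (after discarding 1 full turn, each of which contributes a factor -1 to the rotor); the rotor keeps the half-angle phase exactly.
Answer: e_{13}


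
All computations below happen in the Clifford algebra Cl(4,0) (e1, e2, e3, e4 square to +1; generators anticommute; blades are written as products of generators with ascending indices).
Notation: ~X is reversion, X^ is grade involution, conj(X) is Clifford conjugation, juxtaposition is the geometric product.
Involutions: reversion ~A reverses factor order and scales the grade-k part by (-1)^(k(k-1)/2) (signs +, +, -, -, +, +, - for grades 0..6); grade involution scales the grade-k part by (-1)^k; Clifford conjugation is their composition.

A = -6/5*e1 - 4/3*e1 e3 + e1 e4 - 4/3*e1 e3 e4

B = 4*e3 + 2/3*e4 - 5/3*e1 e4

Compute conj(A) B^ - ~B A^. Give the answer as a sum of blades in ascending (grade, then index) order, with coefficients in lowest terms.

first term: -5/3 - 14/3*e1 + 20/9*e3 - 2*e4 - 176/45*e1 e3 - 92/15*e1 e4 + 20/9*e3 e4 - 44/9*e1 e3 e4
second term: -5/3 + 14/3*e1 + 20/9*e3 - 2*e4 - 176/45*e1 e3 - 92/15*e1 e4 - 20/9*e3 e4 - 44/9*e1 e3 e4
Answer: -28/3*e1 + 40/9*e3 e4


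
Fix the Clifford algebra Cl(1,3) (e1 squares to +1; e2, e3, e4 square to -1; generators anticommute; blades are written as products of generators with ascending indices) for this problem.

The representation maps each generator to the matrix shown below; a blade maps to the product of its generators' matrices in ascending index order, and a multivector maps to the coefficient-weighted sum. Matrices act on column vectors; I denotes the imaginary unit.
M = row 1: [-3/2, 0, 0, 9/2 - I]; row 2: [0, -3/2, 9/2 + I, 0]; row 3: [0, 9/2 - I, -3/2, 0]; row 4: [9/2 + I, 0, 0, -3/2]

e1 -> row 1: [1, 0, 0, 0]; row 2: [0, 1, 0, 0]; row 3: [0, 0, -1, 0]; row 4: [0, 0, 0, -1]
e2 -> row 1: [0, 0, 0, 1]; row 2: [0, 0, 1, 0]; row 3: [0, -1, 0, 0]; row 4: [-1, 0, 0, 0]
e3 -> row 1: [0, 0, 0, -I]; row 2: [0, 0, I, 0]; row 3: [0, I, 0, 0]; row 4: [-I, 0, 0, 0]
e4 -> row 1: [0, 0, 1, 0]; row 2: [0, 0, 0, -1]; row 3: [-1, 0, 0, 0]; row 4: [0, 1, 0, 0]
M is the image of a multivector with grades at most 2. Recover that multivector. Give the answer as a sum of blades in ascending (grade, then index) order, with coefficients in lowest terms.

Method: the blade images are trace-orthogonal — tr(rho(e_A) rho(e_B)^-1) = 4 if A = B and 0 otherwise — and rho(e_A)^-1 = (e_A)^2 * rho(e_A) with (e_A)^2 = +1 or -1, so the coefficient of e_A in the preimage is (e_A)^2 * tr(M rho(e_A))/4.
Nonzero projections over blades of grade <= 2: 1: (1)^2 = +1, tr(M 1) = -6, coefficient -3/2; e1 e2: (e1 e2)^2 = +1, tr(M rho(e1 e2)) = 18, coefficient 9/2; e1 e3: (e1 e3)^2 = +1, tr(M rho(e1 e3)) = 4, coefficient 1. Every other blade of grade <= 2 projects to 0.
Answer: -3/2 + 9/2*e1 e2 + e1 e3


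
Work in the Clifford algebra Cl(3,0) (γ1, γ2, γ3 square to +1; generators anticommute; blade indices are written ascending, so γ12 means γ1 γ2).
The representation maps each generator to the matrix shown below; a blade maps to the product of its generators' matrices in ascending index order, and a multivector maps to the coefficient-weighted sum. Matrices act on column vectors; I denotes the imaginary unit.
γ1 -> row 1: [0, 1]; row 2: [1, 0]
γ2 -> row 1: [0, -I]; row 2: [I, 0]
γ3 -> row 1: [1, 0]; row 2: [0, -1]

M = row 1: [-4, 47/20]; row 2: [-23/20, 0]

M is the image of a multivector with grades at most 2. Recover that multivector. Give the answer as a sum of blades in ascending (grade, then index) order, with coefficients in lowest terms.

Method: 1, rho(γ1), rho(γ2), rho(γ3) form a trace-orthogonal basis of the 2x2 complex matrices (tr(X Y) = 2 if X = Y, else 0), so M = m0*1 + m1*rho(γ1) + m2*rho(γ2) + m3*rho(γ3) with m0 = tr(M)/2 = -2, m1 = tr(M rho(γ1))/2 = 3/5, m2 = tr(M rho(γ2))/2 = 7*I/4, m3 = tr(M rho(γ3))/2 = -2.
Multiplying table entries, the bivector images are rho(γ12) = I*rho(γ3), rho(γ13) = -I*rho(γ2), rho(γ23) = I*rho(γ1); with real blade coefficients the real parts of m0..m3 are the coefficients of 1, γ1, γ2, γ3 and the imaginary parts give the bivectors (γ23: Im m1, γ13: -Im m2, γ12: Im m3).
Answer: -2 + 3/5*γ1 - 2*γ3 - 7/4*γ13


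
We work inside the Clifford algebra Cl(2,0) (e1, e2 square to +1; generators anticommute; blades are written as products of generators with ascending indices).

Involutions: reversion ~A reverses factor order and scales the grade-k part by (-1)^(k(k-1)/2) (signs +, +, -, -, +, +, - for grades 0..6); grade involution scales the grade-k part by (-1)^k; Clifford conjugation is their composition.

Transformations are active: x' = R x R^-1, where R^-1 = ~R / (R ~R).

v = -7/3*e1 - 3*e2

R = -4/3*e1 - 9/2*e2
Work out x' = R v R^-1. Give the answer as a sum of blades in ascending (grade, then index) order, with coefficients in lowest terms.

~R = -4/3*e1 - 9/2*e2, and R ~R = 793/36, so R^-1 = ~R / (793/36).
R v = 299/18 - 13/2*e1 e2
Answer: 59/183*e1 - 231/61*e2
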